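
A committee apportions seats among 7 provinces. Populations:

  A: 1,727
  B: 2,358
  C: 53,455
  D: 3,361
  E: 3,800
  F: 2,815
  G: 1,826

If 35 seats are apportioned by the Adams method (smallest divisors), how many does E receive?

Standard divisor 69342/35 ≈ 1981.2; standard quotas: A 0.872, B 1.190, C 26.981, D 1.696, E 1.918, F 1.421, G 0.922.
Rounding up gives 1, 2, 27, 2, 2, 2, 1 = 37 seats, so the divisor must be adjusted.
With modified divisor 2200: modified quotas A 0.785, B 1.072, C 24.298, D 1.528, E 1.727, F 1.280, G 0.830.
Rounding up: A 1, B 2, C 25, D 2, E 2, F 2, G 1 (total 35).
E receives 2.

2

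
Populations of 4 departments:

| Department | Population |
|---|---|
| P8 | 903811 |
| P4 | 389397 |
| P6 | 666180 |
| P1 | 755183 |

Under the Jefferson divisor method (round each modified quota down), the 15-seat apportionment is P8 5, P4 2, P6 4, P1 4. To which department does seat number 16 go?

P1

Priority for the next seat is population ÷ (current seats + 1).
Priorities: P8 150635.167, P4 129799.000, P6 133236.000, P1 151036.600.
Highest priority: P1.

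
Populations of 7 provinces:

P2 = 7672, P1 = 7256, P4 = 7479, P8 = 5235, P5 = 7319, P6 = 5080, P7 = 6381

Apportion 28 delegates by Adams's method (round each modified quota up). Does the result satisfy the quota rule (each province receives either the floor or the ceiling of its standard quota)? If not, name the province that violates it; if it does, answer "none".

Standard quotas: P2 4.627, P1 4.377, P4 4.511, P8 3.158, P5 4.415, P6 3.064, P7 3.849.
Adams allocation: P2 5, P1 4, P4 5, P8 3, P5 4, P6 3, P7 4.
Every allocation lies between the lower and upper quota.

none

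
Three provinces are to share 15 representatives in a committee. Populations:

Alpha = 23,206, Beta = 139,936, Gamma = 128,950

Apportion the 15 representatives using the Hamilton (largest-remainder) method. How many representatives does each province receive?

Standard divisor: 292092 ÷ 15 ≈ 19472.8.
Standard quotas: Alpha 1.1917, Beta 7.1862, Gamma 6.6221.
Lower quotas: Alpha 1, Beta 7, Gamma 6 (sum 14, leaving 1 seat).
Remainders in descending order: Gamma 0.6221, Alpha 0.1917, Beta 0.1862.
Largest remainder: Gamma receives the extra seat.

Alpha 1, Beta 7, Gamma 7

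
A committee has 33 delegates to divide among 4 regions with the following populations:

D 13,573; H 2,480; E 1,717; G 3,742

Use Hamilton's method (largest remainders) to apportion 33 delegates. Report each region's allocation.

D 21, H 4, E 2, G 6

The standard divisor is 21512/33 ≈ 651.879.
Standard quotas: D 20.8214, H 3.8044, E 2.6339, G 5.7403.
Lower quotas: D 20, H 3, E 2, G 5 (sum 30, leaving 3 seats).
Remainders in descending order: D 0.8214, H 0.8044, G 0.7403, E 0.6339.
Largest remainders: D, H, G receive the extra seats.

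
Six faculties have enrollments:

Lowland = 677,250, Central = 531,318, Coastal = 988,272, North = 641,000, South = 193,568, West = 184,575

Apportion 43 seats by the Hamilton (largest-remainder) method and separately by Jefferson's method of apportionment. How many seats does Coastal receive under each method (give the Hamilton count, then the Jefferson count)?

13 and 14

Hamilton: Lowland 9, Central 7, Coastal 13, North 9, South 3, West 2.
Jefferson: Lowland 9, Central 7, Coastal 14, North 9, South 2, West 2.
Coastal gets 13 under Hamilton and 14 under Jefferson.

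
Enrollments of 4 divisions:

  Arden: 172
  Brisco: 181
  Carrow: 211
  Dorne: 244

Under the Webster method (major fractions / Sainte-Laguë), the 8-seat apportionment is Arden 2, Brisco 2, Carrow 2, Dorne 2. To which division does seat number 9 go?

Priority for the next seat is population ÷ (current seats + 0.5).
Priorities: Arden 68.800, Brisco 72.400, Carrow 84.400, Dorne 97.600.
Highest priority: Dorne.

Dorne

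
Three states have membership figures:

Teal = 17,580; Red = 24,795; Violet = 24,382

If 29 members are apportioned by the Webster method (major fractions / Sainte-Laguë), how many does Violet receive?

10

Standard divisor 66757/29 ≈ 2301.966; standard quotas: Teal 7.637, Red 10.771, Violet 10.592.
Rounding to the nearest integer gives 8, 11, 11 = 30 seats, so the divisor must be adjusted.
With modified divisor 2330: modified quotas Teal 7.545, Red 10.642, Violet 10.464.
Rounding to the nearest integer: Teal 8, Red 11, Violet 10 (total 29).
Violet receives 10.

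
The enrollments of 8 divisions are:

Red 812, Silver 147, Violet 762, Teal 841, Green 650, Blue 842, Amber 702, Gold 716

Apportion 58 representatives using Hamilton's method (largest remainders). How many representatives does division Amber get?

Total 5472; standard divisor 5472/58 ≈ 94.345.
Standard quotas: Red 8.607, Silver 1.558, Violet 8.077, Teal 8.914, Green 6.890, Blue 8.925, Amber 7.441, Gold 7.589.
Lower quotas: Red 8, Silver 1, Violet 8, Teal 8, Green 6, Blue 8, Amber 7, Gold 7 (sum 53, leaving 5 seats).
Remainders in descending order: Blue 0.925, Teal 0.914, Green 0.890, Red 0.607, Gold 0.589, Silver 0.558, Amber 0.441, Violet 0.077.
The surplus seats go to Blue, Teal, Green, Red, Gold.
Amber receives 7.

7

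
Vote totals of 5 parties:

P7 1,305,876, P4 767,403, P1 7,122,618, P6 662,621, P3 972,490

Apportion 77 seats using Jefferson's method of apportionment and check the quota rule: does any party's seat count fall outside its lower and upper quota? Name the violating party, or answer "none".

Standard quotas: P7 9.284, P4 5.456, P1 50.636, P6 4.711, P3 6.914.
Jefferson allocation: P7 9, P4 5, P1 52, P6 4, P3 7.
P1 has quota 50.636 (lower 50, upper 51) but receives 52 — outside the quota interval.

P1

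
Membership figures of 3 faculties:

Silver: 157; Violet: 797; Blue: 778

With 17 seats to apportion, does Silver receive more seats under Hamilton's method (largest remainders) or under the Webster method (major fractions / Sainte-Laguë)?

Hamilton: Silver 1, Violet 8, Blue 8.
Webster: Silver 2, Violet 8, Blue 7.
Silver gets 1 under Hamilton and 2 under Webster.

Webster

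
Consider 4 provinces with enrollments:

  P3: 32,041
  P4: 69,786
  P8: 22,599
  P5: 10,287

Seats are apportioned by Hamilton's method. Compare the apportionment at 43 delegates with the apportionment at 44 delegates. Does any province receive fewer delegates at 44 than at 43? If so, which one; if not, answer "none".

P5

At 43 seats: P3 10, P4 22, P8 7, P5 4.
At 44 seats: P3 11, P4 23, P8 7, P5 3.
P5 drops from 4 to 3.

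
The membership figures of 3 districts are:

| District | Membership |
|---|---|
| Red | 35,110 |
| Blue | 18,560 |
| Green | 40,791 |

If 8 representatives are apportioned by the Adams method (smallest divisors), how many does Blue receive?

Standard divisor 94461/8 ≈ 11807.625; standard quotas: Red 2.974, Blue 1.572, Green 3.455.
Rounding up gives 3, 2, 4 = 9 seats, so the divisor must be adjusted.
With modified divisor 15600: modified quotas Red 2.251, Blue 1.190, Green 2.615.
Rounding up: Red 3, Blue 2, Green 3 (total 8).
Blue receives 2.

2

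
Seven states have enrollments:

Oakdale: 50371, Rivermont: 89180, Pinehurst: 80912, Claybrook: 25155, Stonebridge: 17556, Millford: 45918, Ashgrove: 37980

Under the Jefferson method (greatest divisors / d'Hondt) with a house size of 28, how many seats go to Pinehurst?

Standard divisor 347072/28 ≈ 12395.429; standard quotas: Oakdale 4.064, Rivermont 7.195, Pinehurst 6.528, Claybrook 2.029, Stonebridge 1.416, Millford 3.704, Ashgrove 3.064.
Rounding down gives 4, 7, 6, 2, 1, 3, 3 = 26 seats, so the divisor must be adjusted.
With modified divisor 11300: modified quotas Oakdale 4.458, Rivermont 7.892, Pinehurst 7.160, Claybrook 2.226, Stonebridge 1.554, Millford 4.064, Ashgrove 3.361.
Rounding down: Oakdale 4, Rivermont 7, Pinehurst 7, Claybrook 2, Stonebridge 1, Millford 4, Ashgrove 3 (total 28).
Pinehurst receives 7.

7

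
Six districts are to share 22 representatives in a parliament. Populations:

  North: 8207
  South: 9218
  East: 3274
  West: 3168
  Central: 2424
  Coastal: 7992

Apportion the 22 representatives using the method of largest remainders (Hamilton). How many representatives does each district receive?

North 5, South 6, East 2, West 2, Central 2, Coastal 5

Total 34283; standard divisor 34283/22 ≈ 1558.318.
Standard quotas: North 5.2666, South 5.9154, East 2.1010, West 2.0330, Central 1.5555, Coastal 5.1286.
Lower quotas: North 5, South 5, East 2, West 2, Central 1, Coastal 5 (sum 20, leaving 2 seats).
Remainders in descending order: South 0.9154, Central 0.5555, North 0.2666, Coastal 0.1286, East 0.1010, West 0.0330.
Largest remainders: South, Central receive the extra seats.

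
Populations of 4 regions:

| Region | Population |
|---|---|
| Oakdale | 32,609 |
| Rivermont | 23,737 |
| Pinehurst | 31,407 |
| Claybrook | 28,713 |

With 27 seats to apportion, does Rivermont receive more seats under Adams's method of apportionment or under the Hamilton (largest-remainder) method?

Adams

Adams: Oakdale 7, Rivermont 6, Pinehurst 7, Claybrook 7.
Hamilton: Oakdale 8, Rivermont 5, Pinehurst 7, Claybrook 7.
Rivermont gets 6 under Adams and 5 under Hamilton.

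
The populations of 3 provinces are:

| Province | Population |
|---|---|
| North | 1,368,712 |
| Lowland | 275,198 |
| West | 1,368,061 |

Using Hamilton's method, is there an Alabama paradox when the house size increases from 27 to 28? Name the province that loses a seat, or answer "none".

At 27 seats: North 12, Lowland 3, West 12.
At 28 seats: North 13, Lowland 2, West 13.
Lowland drops from 3 to 2.

Lowland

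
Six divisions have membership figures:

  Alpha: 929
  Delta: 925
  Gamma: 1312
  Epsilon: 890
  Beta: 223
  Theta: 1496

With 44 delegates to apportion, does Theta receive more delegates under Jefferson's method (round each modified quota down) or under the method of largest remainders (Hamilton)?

Jefferson

Jefferson: Alpha 7, Delta 7, Gamma 10, Epsilon 7, Beta 1, Theta 12.
Hamilton: Alpha 7, Delta 7, Gamma 10, Epsilon 7, Beta 2, Theta 11.
Theta gets 12 under Jefferson and 11 under Hamilton.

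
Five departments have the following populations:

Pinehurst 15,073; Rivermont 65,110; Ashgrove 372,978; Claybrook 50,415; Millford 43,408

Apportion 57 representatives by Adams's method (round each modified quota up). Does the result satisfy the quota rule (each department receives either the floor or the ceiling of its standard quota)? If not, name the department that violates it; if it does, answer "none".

Standard quotas: Pinehurst 1.571, Rivermont 6.785, Ashgrove 38.867, Claybrook 5.254, Millford 4.523.
Adams allocation: Pinehurst 2, Rivermont 7, Ashgrove 37, Claybrook 6, Millford 5.
Ashgrove has quota 38.867 (lower 38, upper 39) but receives 37 — outside the quota interval.

Ashgrove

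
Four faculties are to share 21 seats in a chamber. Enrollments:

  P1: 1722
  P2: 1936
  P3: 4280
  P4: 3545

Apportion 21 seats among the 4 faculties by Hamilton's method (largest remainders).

P1: 3, P2: 4, P3: 8, P4: 6

The standard divisor is 11483/21 ≈ 546.81.
Standard quotas: P1 3.149, P2 3.541, P3 7.827, P4 6.483.
Lower quotas: P1 3, P2 3, P3 7, P4 6 (sum 19, leaving 2 seats).
Remainders in descending order: P3 0.827, P2 0.541, P4 0.483, P1 0.149.
The surplus seats go to P3, P2.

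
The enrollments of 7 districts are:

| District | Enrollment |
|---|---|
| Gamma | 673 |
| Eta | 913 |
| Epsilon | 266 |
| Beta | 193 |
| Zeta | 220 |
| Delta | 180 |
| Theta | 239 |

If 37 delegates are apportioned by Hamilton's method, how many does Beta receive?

3

The standard divisor is 2684/37 ≈ 72.541.
Standard quotas: Gamma 9.278, Eta 12.586, Epsilon 3.667, Beta 2.661, Zeta 3.033, Delta 2.481, Theta 3.295.
Lower quotas: Gamma 9, Eta 12, Epsilon 3, Beta 2, Zeta 3, Delta 2, Theta 3 (sum 34, leaving 3 seats).
Remainders in descending order: Epsilon 0.667, Beta 0.661, Eta 0.586, Delta 0.481, Theta 0.295, Gamma 0.278, Zeta 0.033.
Largest remainders: Epsilon, Beta, Eta receive the extra seats.
Beta receives 3.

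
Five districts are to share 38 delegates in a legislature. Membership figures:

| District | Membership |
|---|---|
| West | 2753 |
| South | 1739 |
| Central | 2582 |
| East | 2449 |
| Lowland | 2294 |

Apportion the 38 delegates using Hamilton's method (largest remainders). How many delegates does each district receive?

Standard divisor: 11817 ÷ 38 ≈ 310.974.
Standard quotas: West 8.853, South 5.592, Central 8.303, East 7.875, Lowland 7.377.
Lower quotas: West 8, South 5, Central 8, East 7, Lowland 7 (sum 35, leaving 3 seats).
Remainders in descending order: East 0.875, West 0.853, South 0.592, Lowland 0.377, Central 0.303.
The surplus seats go to East, West, South.

West 9, South 6, Central 8, East 8, Lowland 7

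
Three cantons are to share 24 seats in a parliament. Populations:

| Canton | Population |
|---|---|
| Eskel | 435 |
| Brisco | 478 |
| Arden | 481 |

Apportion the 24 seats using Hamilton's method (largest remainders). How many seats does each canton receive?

Total 1394; standard divisor 1394/24 ≈ 58.083.
Standard quotas: Eskel 7.489, Brisco 8.230, Arden 8.281.
Lower quotas: Eskel 7, Brisco 8, Arden 8 (sum 23, leaving 1 seat).
Remainders in descending order: Eskel 0.489, Arden 0.281, Brisco 0.230.
Largest remainder: Eskel receives the extra seat.

Eskel 8; Brisco 8; Arden 8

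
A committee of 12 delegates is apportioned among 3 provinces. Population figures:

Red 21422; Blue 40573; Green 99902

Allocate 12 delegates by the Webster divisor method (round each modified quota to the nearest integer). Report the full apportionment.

Red 2, Blue 3, Green 7

Standard divisor 161897/12 ≈ 13491.417; standard quotas: Red 1.588, Blue 3.007, Green 7.405.
Rounding to the nearest integer gives Red 2, Blue 3, Green 7 — total 12, matching the house size, so no adjustment is needed.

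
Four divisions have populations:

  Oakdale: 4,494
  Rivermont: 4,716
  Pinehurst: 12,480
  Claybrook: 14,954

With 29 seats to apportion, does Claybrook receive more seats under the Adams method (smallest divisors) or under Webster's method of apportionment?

Webster

Adams: Oakdale 4, Rivermont 4, Pinehurst 10, Claybrook 11.
Webster: Oakdale 3, Rivermont 4, Pinehurst 10, Claybrook 12.
Claybrook gets 11 under Adams and 12 under Webster.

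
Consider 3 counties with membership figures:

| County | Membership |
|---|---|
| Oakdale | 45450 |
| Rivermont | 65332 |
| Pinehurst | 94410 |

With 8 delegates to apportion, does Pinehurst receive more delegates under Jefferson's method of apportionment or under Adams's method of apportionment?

Jefferson: Oakdale 2, Rivermont 2, Pinehurst 4.
Adams: Oakdale 2, Rivermont 3, Pinehurst 3.
Pinehurst gets 4 under Jefferson and 3 under Adams.

Jefferson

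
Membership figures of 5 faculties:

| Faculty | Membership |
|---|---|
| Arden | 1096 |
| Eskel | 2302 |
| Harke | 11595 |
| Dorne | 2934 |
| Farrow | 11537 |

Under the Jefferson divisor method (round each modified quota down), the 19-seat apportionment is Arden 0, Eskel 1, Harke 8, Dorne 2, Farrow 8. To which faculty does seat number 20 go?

Priority for the next seat is population ÷ (current seats + 1).
Priorities: Arden 1096.000, Eskel 1151.000, Harke 1288.333, Dorne 978.000, Farrow 1281.889.
Highest priority: Harke.

Harke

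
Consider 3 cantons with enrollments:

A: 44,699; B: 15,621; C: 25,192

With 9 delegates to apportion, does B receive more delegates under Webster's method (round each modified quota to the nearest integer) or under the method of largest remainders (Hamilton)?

Webster

Webster: A 4, B 2, C 3.
Hamilton: A 5, B 1, C 3.
B gets 2 under Webster and 1 under Hamilton.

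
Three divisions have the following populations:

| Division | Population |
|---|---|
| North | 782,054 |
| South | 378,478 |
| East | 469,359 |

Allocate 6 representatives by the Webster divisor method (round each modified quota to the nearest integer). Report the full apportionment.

North 3, South 1, East 2

Standard divisor 1629891/6 ≈ 271648.5; standard quotas: North 2.879, South 1.393, East 1.728.
Rounding to the nearest integer gives North 3, South 1, East 2 — total 6, matching the house size, so no adjustment is needed.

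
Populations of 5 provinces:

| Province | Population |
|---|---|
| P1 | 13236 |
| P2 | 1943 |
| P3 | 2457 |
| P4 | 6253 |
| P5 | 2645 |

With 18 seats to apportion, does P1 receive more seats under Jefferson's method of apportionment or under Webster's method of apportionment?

Jefferson

Jefferson: P1 10, P2 1, P3 1, P4 4, P5 2.
Webster: P1 9, P2 1, P3 2, P4 4, P5 2.
P1 gets 10 under Jefferson and 9 under Webster.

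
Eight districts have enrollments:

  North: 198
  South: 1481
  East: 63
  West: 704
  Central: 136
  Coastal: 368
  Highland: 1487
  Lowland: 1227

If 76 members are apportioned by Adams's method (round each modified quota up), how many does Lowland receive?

16

Standard divisor 5664/76 ≈ 74.526; standard quotas: North 2.657, South 19.872, East 0.845, West 9.446, Central 1.825, Coastal 4.938, Highland 19.953, Lowland 16.464.
Rounding up gives 3, 20, 1, 10, 2, 5, 20, 17 = 78 seats, so the divisor must be adjusted.
With modified divisor 78.03: modified quotas North 2.537, South 18.980, East 0.807, West 9.022, Central 1.743, Coastal 4.716, Highland 19.057, Lowland 15.725.
Rounding up: North 3, South 19, East 1, West 10, Central 2, Coastal 5, Highland 20, Lowland 16 (total 76).
Lowland receives 16.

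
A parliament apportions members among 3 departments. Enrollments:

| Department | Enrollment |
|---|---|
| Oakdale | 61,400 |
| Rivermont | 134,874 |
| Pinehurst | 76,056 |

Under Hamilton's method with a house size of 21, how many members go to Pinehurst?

6

The standard divisor is 272330/21 ≈ 12968.095.
Standard quotas: Oakdale 4.7347, Rivermont 10.4004, Pinehurst 5.8649.
Lower quotas: Oakdale 4, Rivermont 10, Pinehurst 5 (sum 19, leaving 2 seats).
Remainders in descending order: Pinehurst 0.8649, Oakdale 0.7347, Rivermont 0.4004.
Largest remainders: Pinehurst, Oakdale receive the extra seats.
Pinehurst receives 6.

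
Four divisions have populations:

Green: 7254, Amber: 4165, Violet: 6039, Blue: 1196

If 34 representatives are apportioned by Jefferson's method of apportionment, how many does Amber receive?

Standard divisor 18654/34 ≈ 548.647; standard quotas: Green 13.222, Amber 7.591, Violet 11.007, Blue 2.180.
Rounding down gives 13, 7, 11, 2 = 33 seats, so the divisor must be adjusted.
With modified divisor 519: modified quotas Green 13.977, Amber 8.025, Violet 11.636, Blue 2.304.
Rounding down: Green 13, Amber 8, Violet 11, Blue 2 (total 34).
Amber receives 8.

8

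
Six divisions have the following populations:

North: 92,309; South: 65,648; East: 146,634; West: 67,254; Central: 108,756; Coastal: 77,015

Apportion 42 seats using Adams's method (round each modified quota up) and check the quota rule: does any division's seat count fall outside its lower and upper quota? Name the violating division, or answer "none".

Standard quotas: North 6.953, South 4.945, East 11.045, West 5.066, Central 8.192, Coastal 5.801.
Adams allocation: North 7, South 5, East 11, West 5, Central 8, Coastal 6.
Every allocation lies between the lower and upper quota.

none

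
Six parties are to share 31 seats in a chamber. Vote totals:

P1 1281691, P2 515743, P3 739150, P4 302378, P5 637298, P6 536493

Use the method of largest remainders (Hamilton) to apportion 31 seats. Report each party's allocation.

The standard divisor is 4012753/31 ≈ 129443.645.
Standard quotas: P1 9.9015, P2 3.9843, P3 5.7102, P4 2.3360, P5 4.9234, P6 4.1446.
Lower quotas: P1 9, P2 3, P3 5, P4 2, P5 4, P6 4 (sum 27, leaving 4 seats).
Remainders in descending order: P2 0.9843, P5 0.9234, P1 0.9015, P3 0.7102, P4 0.3360, P6 0.1446.
The surplus seats go to P2, P5, P1, P3.

P1=10; P2=4; P3=6; P4=2; P5=5; P6=4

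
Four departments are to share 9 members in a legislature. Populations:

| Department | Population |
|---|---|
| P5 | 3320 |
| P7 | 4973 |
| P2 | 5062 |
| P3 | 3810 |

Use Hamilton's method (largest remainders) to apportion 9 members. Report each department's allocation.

P5 2; P7 2; P2 3; P3 2

Standard divisor: 17165 ÷ 9 ≈ 1907.222.
Standard quotas: P5 1.7408, P7 2.6075, P2 2.6541, P3 1.9977.
Lower quotas: P5 1, P7 2, P2 2, P3 1 (sum 6, leaving 3 seats).
Remainders in descending order: P3 0.9977, P5 0.7408, P2 0.6541, P7 0.6075.
The surplus seats go to P3, P5, P2.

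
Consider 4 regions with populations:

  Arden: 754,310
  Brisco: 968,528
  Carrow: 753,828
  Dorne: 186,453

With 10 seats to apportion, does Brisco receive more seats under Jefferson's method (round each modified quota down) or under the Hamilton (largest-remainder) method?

Jefferson

Jefferson: Arden 3, Brisco 4, Carrow 3, Dorne 0.
Hamilton: Arden 3, Brisco 3, Carrow 3, Dorne 1.
Brisco gets 4 under Jefferson and 3 under Hamilton.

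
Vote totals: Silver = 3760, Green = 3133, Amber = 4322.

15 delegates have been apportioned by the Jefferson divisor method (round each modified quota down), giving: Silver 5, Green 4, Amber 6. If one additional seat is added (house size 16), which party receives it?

Priority for the next seat is population ÷ (current seats + 1).
Priorities: Silver 626.667, Green 626.600, Amber 617.429.
Highest priority: Silver.

Silver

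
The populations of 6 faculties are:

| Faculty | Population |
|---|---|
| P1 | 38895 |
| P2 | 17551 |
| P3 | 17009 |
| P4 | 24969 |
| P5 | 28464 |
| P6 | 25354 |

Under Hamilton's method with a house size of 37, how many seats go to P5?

7

The standard divisor is 152242/37 ≈ 4114.649.
Standard quotas: P1 9.4528, P2 4.2655, P3 4.1338, P4 6.0683, P5 6.9177, P6 6.1619.
Lower quotas: P1 9, P2 4, P3 4, P4 6, P5 6, P6 6 (sum 35, leaving 2 seats).
Remainders in descending order: P5 0.9177, P1 0.4528, P2 0.2655, P6 0.1619, P3 0.1338, P4 0.0683.
Largest remainders: P5, P1 receive the extra seats.
P5 receives 7.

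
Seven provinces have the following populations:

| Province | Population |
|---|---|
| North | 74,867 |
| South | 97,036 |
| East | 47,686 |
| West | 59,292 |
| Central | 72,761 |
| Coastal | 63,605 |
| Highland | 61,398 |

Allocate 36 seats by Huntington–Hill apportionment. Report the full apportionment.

With divisor 13477: modified quotas North 5.555, South 7.200, East 3.538, West 4.399, Central 5.399, Coastal 4.720, Highland 4.556.
Geometric-mean thresholds: North √(5·6)=5.477, South √(7·8)=7.483, East √(3·4)=3.464, West √(4·5)=4.472, Central √(5·6)=5.477, Coastal √(4·5)=4.472, Highland √(4·5)=4.472.
Each quota rounded against its threshold gives North 6, South 7, East 4, West 4, Central 5, Coastal 5, Highland 5 (total 36).

North: 6, South: 7, East: 4, West: 4, Central: 5, Coastal: 5, Highland: 5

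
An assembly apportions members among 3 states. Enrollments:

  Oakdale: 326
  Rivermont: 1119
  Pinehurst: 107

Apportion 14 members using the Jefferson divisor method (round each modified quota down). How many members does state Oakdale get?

Standard divisor 1552/14 ≈ 110.857; standard quotas: Oakdale 2.941, Rivermont 10.094, Pinehurst 0.965.
Rounding down gives 2, 10, 0 = 12 seats, so the divisor must be adjusted.
With modified divisor 104: modified quotas Oakdale 3.135, Rivermont 10.760, Pinehurst 1.029.
Rounding down: Oakdale 3, Rivermont 10, Pinehurst 1 (total 14).
Oakdale receives 3.

3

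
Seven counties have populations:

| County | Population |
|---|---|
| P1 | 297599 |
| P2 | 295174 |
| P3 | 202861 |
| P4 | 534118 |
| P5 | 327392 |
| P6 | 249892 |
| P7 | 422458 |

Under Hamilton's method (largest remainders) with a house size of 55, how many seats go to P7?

10

Standard divisor: 2329494 ÷ 55 ≈ 42354.436.
Standard quotas: P1 7.0264, P2 6.9691, P3 4.7896, P4 12.6107, P5 7.7298, P6 5.9000, P7 9.9744.
Lower quotas: P1 7, P2 6, P3 4, P4 12, P5 7, P6 5, P7 9 (sum 50, leaving 5 seats).
Remainders in descending order: P7 0.9744, P2 0.9691, P6 0.9000, P3 0.7896, P5 0.7298, P4 0.6107, P1 0.0264.
Largest remainders: P7, P2, P6, P3, P5 receive the extra seats.
P7 receives 10.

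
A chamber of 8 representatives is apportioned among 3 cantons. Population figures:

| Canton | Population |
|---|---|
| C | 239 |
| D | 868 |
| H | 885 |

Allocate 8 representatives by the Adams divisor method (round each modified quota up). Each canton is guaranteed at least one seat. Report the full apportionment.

Standard divisor 1992/8 ≈ 249; standard quotas: C 0.960, D 3.486, H 3.554.
Rounding up gives 1, 4, 4 = 9 seats, so the divisor must be adjusted.
With modified divisor 292: modified quotas C 0.818, D 2.973, H 3.031.
Rounding up: C 1, D 3, H 4 (total 8).

C 1, D 3, H 4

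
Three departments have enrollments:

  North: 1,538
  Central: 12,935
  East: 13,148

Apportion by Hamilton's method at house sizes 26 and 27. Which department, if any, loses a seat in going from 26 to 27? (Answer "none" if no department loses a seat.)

North

At 26 seats: North 2, Central 12, East 12.
At 27 seats: North 1, Central 13, East 13.
North drops from 2 to 1.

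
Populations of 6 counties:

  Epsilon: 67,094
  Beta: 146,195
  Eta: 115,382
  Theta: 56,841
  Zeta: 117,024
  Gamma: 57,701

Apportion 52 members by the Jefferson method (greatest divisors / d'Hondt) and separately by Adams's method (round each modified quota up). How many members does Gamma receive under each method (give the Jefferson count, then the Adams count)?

5 and 6

Jefferson: Epsilon 6, Beta 14, Eta 11, Theta 5, Zeta 11, Gamma 5.
Adams: Epsilon 6, Beta 13, Eta 11, Theta 5, Zeta 11, Gamma 6.
Gamma gets 5 under Jefferson and 6 under Adams.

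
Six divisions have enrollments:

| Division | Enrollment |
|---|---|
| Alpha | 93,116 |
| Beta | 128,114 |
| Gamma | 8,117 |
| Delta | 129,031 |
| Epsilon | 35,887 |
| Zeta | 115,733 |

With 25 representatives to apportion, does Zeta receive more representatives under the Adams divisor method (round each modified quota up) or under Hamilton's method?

Hamilton

Adams: Alpha 5, Beta 6, Gamma 1, Delta 6, Epsilon 2, Zeta 5.
Hamilton: Alpha 5, Beta 6, Gamma 0, Delta 6, Epsilon 2, Zeta 6.
Zeta gets 5 under Adams and 6 under Hamilton.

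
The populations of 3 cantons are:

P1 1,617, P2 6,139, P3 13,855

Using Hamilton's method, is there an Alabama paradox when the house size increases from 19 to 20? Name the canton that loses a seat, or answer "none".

P1

At 19 seats: P1 2, P2 5, P3 12.
At 20 seats: P1 1, P2 6, P3 13.
P1 drops from 2 to 1.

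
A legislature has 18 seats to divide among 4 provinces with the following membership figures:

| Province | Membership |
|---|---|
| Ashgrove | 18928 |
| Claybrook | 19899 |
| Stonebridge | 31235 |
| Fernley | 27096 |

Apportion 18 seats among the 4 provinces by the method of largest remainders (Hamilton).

The standard divisor is 97158/18 ≈ 5397.667.
Standard quotas: Ashgrove 3.5067, Claybrook 3.6866, Stonebridge 5.7868, Fernley 5.0199.
Lower quotas: Ashgrove 3, Claybrook 3, Stonebridge 5, Fernley 5 (sum 16, leaving 2 seats).
Remainders in descending order: Stonebridge 0.7868, Claybrook 0.6866, Ashgrove 0.5067, Fernley 0.0199.
The surplus seats go to Stonebridge, Claybrook.

Ashgrove: 3, Claybrook: 4, Stonebridge: 6, Fernley: 5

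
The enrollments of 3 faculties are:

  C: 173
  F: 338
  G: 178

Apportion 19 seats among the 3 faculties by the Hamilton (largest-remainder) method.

C 5, F 9, G 5

Total 689; standard divisor 689/19 ≈ 36.263.
Standard quotas: C 4.771, F 9.321, G 4.909.
Lower quotas: C 4, F 9, G 4 (sum 17, leaving 2 seats).
Remainders in descending order: G 0.909, C 0.771, F 0.321.
The surplus seats go to G, C.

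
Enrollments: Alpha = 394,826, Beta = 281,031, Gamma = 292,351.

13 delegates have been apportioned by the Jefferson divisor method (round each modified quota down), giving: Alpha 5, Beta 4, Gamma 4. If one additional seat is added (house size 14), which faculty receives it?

Alpha

Priority for the next seat is population ÷ (current seats + 1).
Priorities: Alpha 65804.333, Beta 56206.200, Gamma 58470.200.
Highest priority: Alpha.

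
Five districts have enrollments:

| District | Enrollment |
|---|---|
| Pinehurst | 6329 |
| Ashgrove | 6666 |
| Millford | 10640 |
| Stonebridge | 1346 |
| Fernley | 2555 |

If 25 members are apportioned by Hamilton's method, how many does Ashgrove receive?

6

Total 27536; standard divisor 27536/25 ≈ 1101.44.
Standard quotas: Pinehurst 5.7461, Ashgrove 6.0521, Millford 9.6601, Stonebridge 1.2220, Fernley 2.3197.
Lower quotas: Pinehurst 5, Ashgrove 6, Millford 9, Stonebridge 1, Fernley 2 (sum 23, leaving 2 seats).
Remainders in descending order: Pinehurst 0.7461, Millford 0.6601, Fernley 0.3197, Stonebridge 0.2220, Ashgrove 0.0521.
The surplus seats go to Pinehurst, Millford.
Ashgrove receives 6.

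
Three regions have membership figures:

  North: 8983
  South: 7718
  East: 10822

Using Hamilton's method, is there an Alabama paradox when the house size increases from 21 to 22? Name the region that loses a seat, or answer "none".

At 21 seats: North 7, South 6, East 8.
At 22 seats: North 7, South 6, East 9.
No region's allocation decreased.

none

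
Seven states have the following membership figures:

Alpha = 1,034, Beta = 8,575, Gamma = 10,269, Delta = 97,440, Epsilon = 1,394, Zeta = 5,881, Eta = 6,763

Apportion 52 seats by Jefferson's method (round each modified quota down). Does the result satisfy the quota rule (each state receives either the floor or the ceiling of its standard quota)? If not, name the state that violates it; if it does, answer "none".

Standard quotas: Alpha 0.409, Beta 3.395, Gamma 4.065, Delta 38.574, Epsilon 0.552, Zeta 2.328, Eta 2.677.
Jefferson allocation: Alpha 0, Beta 3, Gamma 4, Delta 41, Epsilon 0, Zeta 2, Eta 2.
Delta has quota 38.574 (lower 38, upper 39) but receives 41 — outside the quota interval.

Delta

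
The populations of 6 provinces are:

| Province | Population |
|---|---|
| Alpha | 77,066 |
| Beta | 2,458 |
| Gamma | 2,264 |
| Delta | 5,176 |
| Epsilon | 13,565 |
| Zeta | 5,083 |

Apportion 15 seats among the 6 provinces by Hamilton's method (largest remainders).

Standard divisor: 105612 ÷ 15 ≈ 7040.8.
Standard quotas: Alpha 10.9456, Beta 0.3491, Gamma 0.3216, Delta 0.7351, Epsilon 1.9266, Zeta 0.7219.
Lower quotas: Alpha 10, Beta 0, Gamma 0, Delta 0, Epsilon 1, Zeta 0 (sum 11, leaving 4 seats).
Remainders in descending order: Alpha 0.9456, Epsilon 0.9266, Delta 0.7351, Zeta 0.7219, Beta 0.3491, Gamma 0.3216.
The surplus seats go to Alpha, Epsilon, Delta, Zeta.

Alpha=11, Beta=0, Gamma=0, Delta=1, Epsilon=2, Zeta=1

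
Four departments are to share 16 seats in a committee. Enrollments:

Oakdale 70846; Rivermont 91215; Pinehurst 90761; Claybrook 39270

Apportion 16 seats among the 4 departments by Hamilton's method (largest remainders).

Standard divisor: 292092 ÷ 16 ≈ 18255.75.
Standard quotas: Oakdale 3.8807, Rivermont 4.9965, Pinehurst 4.9716, Claybrook 2.1511.
Lower quotas: Oakdale 3, Rivermont 4, Pinehurst 4, Claybrook 2 (sum 13, leaving 3 seats).
Remainders in descending order: Rivermont 0.9965, Pinehurst 0.9716, Oakdale 0.8807, Claybrook 0.1511.
Largest remainders: Rivermont, Pinehurst, Oakdale receive the extra seats.

Oakdale: 4, Rivermont: 5, Pinehurst: 5, Claybrook: 2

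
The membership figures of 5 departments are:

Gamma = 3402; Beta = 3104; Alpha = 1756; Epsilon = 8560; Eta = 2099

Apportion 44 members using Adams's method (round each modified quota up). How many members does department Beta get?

Standard divisor 18921/44 ≈ 430.023; standard quotas: Gamma 7.911, Beta 7.218, Alpha 4.084, Epsilon 19.906, Eta 4.881.
Rounding up gives 8, 8, 5, 20, 5 = 46 seats, so the divisor must be adjusted.
With modified divisor 450: modified quotas Gamma 7.560, Beta 6.898, Alpha 3.902, Epsilon 19.022, Eta 4.664.
Rounding up: Gamma 8, Beta 7, Alpha 4, Epsilon 20, Eta 5 (total 44).
Beta receives 7.

7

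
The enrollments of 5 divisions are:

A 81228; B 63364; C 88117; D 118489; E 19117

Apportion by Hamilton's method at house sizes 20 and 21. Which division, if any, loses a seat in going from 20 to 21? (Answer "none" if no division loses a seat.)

At 20 seats: A 4, B 4, C 5, D 6, E 1.
At 21 seats: A 5, B 3, C 5, D 7, E 1.
B drops from 4 to 3.

B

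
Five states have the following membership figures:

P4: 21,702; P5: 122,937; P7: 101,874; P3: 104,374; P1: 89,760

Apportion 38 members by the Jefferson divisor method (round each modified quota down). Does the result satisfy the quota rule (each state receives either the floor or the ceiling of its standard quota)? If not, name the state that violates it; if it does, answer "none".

Standard quotas: P4 1.872, P5 10.602, P7 8.785, P3 9.001, P1 7.741.
Jefferson allocation: P4 1, P5 11, P7 9, P3 9, P1 8.
Every allocation lies between the lower and upper quota.

none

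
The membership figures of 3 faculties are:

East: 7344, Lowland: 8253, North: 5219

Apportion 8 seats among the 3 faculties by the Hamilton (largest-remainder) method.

Standard divisor: 20816 ÷ 8 = 2602.
Standard quotas: East 2.8224, Lowland 3.1718, North 2.0058.
Lower quotas: East 2, Lowland 3, North 2 (sum 7, leaving 1 seat).
Remainders in descending order: East 0.8224, Lowland 0.1718, North 0.0058.
Largest remainder: East receives the extra seat.

East=3, Lowland=3, North=2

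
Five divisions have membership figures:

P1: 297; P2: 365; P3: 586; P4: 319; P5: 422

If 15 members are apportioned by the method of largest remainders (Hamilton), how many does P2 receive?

Standard divisor: 1989 ÷ 15 ≈ 132.6.
Standard quotas: P1 2.240, P2 2.753, P3 4.419, P4 2.406, P5 3.183.
Lower quotas: P1 2, P2 2, P3 4, P4 2, P5 3 (sum 13, leaving 2 seats).
Remainders in descending order: P2 0.753, P3 0.419, P4 0.406, P1 0.240, P5 0.183.
Largest remainders: P2, P3 receive the extra seats.
P2 receives 3.

3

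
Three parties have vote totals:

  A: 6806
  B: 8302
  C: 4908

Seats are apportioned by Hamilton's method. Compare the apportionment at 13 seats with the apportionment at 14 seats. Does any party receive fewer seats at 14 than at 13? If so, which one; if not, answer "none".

none

At 13 seats: A 5, B 5, C 3.
At 14 seats: A 5, B 6, C 3.
No party's allocation decreased.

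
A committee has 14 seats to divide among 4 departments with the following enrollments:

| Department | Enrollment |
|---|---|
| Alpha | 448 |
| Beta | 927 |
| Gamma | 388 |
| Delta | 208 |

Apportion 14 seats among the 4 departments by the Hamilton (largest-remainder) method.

Standard divisor: 1971 ÷ 14 ≈ 140.786.
Standard quotas: Alpha 3.182, Beta 6.584, Gamma 2.756, Delta 1.477.
Lower quotas: Alpha 3, Beta 6, Gamma 2, Delta 1 (sum 12, leaving 2 seats).
Remainders in descending order: Gamma 0.756, Beta 0.584, Delta 0.477, Alpha 0.182.
Largest remainders: Gamma, Beta receive the extra seats.

Alpha 3; Beta 7; Gamma 3; Delta 1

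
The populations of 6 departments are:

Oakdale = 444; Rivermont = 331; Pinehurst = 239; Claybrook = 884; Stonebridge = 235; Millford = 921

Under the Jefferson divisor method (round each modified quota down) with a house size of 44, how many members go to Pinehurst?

Standard divisor 3054/44 ≈ 69.409; standard quotas: Oakdale 6.397, Rivermont 4.769, Pinehurst 3.443, Claybrook 12.736, Stonebridge 3.386, Millford 13.269.
Rounding down gives 6, 4, 3, 12, 3, 13 = 41 seats, so the divisor must be adjusted.
With modified divisor 65: modified quotas Oakdale 6.831, Rivermont 5.092, Pinehurst 3.677, Claybrook 13.600, Stonebridge 3.615, Millford 14.169.
Rounding down: Oakdale 6, Rivermont 5, Pinehurst 3, Claybrook 13, Stonebridge 3, Millford 14 (total 44).
Pinehurst receives 3.

3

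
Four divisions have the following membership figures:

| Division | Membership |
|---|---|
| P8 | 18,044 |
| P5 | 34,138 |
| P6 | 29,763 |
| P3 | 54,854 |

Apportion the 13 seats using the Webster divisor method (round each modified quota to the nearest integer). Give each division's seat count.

Standard divisor 136799/13 ≈ 10523; standard quotas: P8 1.715, P5 3.244, P6 2.828, P3 5.213.
Rounding to the nearest integer gives P8 2, P5 3, P6 3, P3 5 — total 13, matching the house size, so no adjustment is needed.

P8 2, P5 3, P6 3, P3 5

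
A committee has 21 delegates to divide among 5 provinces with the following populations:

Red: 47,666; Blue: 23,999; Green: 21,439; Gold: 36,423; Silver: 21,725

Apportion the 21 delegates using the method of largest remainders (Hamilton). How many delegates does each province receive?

Red 7, Blue 3, Green 3, Gold 5, Silver 3

The standard divisor is 151252/21 ≈ 7202.476.
Standard quotas: Red 6.6180, Blue 3.3320, Green 2.9766, Gold 5.0570, Silver 3.0163.
Lower quotas: Red 6, Blue 3, Green 2, Gold 5, Silver 3 (sum 19, leaving 2 seats).
Remainders in descending order: Green 0.9766, Red 0.6180, Blue 0.3320, Gold 0.0570, Silver 0.0163.
Largest remainders: Green, Red receive the extra seats.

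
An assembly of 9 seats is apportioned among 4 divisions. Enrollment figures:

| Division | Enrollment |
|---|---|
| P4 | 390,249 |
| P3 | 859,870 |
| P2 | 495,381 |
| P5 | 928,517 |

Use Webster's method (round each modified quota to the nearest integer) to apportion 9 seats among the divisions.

Standard divisor 2674017/9 ≈ 297113; standard quotas: P4 1.313, P3 2.894, P2 1.667, P5 3.125.
Rounding to the nearest integer gives P4 1, P3 3, P2 2, P5 3 — total 9, matching the house size, so no adjustment is needed.

P4=1, P3=3, P2=2, P5=3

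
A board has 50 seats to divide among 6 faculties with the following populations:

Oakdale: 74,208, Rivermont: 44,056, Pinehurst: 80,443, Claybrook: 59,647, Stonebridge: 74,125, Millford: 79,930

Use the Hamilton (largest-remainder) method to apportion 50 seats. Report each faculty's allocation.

Oakdale 9, Rivermont 5, Pinehurst 10, Claybrook 7, Stonebridge 9, Millford 10

Total 412409; standard divisor 412409/50 ≈ 8248.18.
Standard quotas: Oakdale 8.9969, Rivermont 5.3413, Pinehurst 9.7528, Claybrook 7.2315, Stonebridge 8.9868, Millford 9.6906.
Lower quotas: Oakdale 8, Rivermont 5, Pinehurst 9, Claybrook 7, Stonebridge 8, Millford 9 (sum 46, leaving 4 seats).
Remainders in descending order: Oakdale 0.9969, Stonebridge 0.9868, Pinehurst 0.7528, Millford 0.6906, Rivermont 0.3413, Claybrook 0.2315.
Largest remainders: Oakdale, Stonebridge, Pinehurst, Millford receive the extra seats.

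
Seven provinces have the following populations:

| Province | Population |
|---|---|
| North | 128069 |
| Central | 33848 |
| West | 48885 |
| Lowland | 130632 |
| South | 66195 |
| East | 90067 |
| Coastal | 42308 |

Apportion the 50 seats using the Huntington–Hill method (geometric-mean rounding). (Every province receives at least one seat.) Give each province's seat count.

North 12, Central 3, West 5, Lowland 12, South 6, East 8, Coastal 4

With divisor 10773: modified quotas North 11.888, Central 3.142, West 4.538, Lowland 12.126, South 6.145, East 8.360, Coastal 3.927.
Geometric-mean thresholds: North √(11·12)=11.489, Central √(3·4)=3.464, West √(4·5)=4.472, Lowland √(12·13)=12.490, South √(6·7)=6.481, East √(8·9)=8.485, Coastal √(3·4)=3.464.
Each quota rounded against its threshold gives North 12, Central 3, West 5, Lowland 12, South 6, East 8, Coastal 4 (total 50).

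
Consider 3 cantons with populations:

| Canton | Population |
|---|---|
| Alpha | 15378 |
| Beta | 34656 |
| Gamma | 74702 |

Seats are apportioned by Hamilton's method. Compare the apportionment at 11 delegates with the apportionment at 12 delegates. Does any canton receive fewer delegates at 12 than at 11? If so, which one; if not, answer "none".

At 11 seats: Alpha 1, Beta 3, Gamma 7.
At 12 seats: Alpha 2, Beta 3, Gamma 7.
No canton's allocation decreased.

none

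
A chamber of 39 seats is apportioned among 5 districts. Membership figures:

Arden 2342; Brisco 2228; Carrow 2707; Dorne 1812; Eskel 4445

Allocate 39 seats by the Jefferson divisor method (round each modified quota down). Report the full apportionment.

Arden=7; Brisco=6; Carrow=8; Dorne=5; Eskel=13

Standard divisor 13534/39 ≈ 347.026; standard quotas: Arden 6.749, Brisco 6.420, Carrow 7.801, Dorne 5.222, Eskel 12.809.
Rounding down gives 6, 6, 7, 5, 12 = 36 seats, so the divisor must be adjusted.
With modified divisor 330: modified quotas Arden 7.097, Brisco 6.752, Carrow 8.203, Dorne 5.491, Eskel 13.470.
Rounding down: Arden 7, Brisco 6, Carrow 8, Dorne 5, Eskel 13 (total 39).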